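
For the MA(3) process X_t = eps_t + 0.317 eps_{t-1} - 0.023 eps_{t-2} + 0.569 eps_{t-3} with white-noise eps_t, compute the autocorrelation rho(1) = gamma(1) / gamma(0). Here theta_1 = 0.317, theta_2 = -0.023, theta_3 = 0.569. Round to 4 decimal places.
\rho(1) = 0.2082

For an MA(q) process with theta_0 = 1, the autocovariance is
  gamma(k) = sigma^2 * sum_{i=0..q-k} theta_i * theta_{i+k},
and rho(k) = gamma(k) / gamma(0). Sigma^2 cancels.
  numerator   = (1)*(0.317) + (0.317)*(-0.023) + (-0.023)*(0.569) = 0.296622.
  denominator = (1)^2 + (0.317)^2 + (-0.023)^2 + (0.569)^2 = 1.424779.
  rho(1) = 0.296622 / 1.424779 = 0.2082.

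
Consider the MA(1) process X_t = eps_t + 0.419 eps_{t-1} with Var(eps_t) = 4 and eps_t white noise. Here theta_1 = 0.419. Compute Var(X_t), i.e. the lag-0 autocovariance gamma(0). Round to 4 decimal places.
\gamma(0) = 4.7022

For an MA(q) process X_t = eps_t + sum_i theta_i eps_{t-i} with
Var(eps_t) = sigma^2, the variance is
  gamma(0) = sigma^2 * (1 + sum_i theta_i^2).
  sum_i theta_i^2 = (0.419)^2 = 0.175561.
  gamma(0) = 4 * (1 + 0.175561) = 4 * 1.175561 = 4.702244, which rounds to 4.7022.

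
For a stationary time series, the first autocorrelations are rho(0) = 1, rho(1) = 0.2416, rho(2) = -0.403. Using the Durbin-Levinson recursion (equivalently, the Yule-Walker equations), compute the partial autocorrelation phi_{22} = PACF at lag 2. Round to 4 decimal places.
\phi_{22} = -0.4900

The PACF at lag k is phi_{kk}, the last component of the solution
to the Yule-Walker system G_k phi = r_k where
  (G_k)_{ij} = rho(|i - j|), (r_k)_i = rho(i), i,j = 1..k.
Equivalently, Durbin-Levinson gives phi_{kk} iteratively:
  phi_{11} = rho(1)
  phi_{kk} = [rho(k) - sum_{j=1..k-1} phi_{k-1,j} rho(k-j)]
            / [1 - sum_{j=1..k-1} phi_{k-1,j} rho(j)],
  phi_{k,j} = phi_{k-1,j} - phi_{kk} phi_{k-1,k-j},  j = 1..k-1.
Step k = 1:
  phi_11 = rho(1) = 0.2416.
Step k = 2:
  phi_22 = [rho(2) - phi_11 rho(1)] / [1 - phi_11 rho(1)] = [-0.403 - (0.2416)(0.2416)] / [1 - (0.2416)(0.2416)]
         = -0.46137056 / 0.94162944 = -0.49.
Therefore phi_{22} = -0.4900.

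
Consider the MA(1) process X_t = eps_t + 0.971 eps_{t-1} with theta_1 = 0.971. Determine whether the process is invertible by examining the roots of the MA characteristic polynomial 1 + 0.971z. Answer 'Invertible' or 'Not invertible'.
\text{Invertible}

The MA(q) characteristic polynomial is P(z) = 1 + 0.971z.
Invertibility requires all roots to lie outside the unit circle, i.e. |z| > 1 for every root.
This is linear in z: 1 + (0.971) z = 0  =>  z = -1/(0.971) = -1.029866,  |z| = 1.029866.
Moduli of all roots: 1.0299.
All moduli strictly greater than 1? Yes.
Verdict: Invertible.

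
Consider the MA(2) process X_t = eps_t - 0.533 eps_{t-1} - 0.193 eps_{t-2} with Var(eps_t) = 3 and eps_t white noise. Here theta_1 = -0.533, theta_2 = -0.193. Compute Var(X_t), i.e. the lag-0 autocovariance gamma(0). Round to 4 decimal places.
\gamma(0) = 3.9640

For an MA(q) process X_t = eps_t + sum_i theta_i eps_{t-i} with
Var(eps_t) = sigma^2, the variance is
  gamma(0) = sigma^2 * (1 + sum_i theta_i^2).
  sum_i theta_i^2 = (-0.533)^2 + (-0.193)^2 = 0.284089 + 0.037249 = 0.321338.
  gamma(0) = 3 * (1 + 0.321338) = 3 * 1.321338 = 3.964014, which rounds to 3.9640.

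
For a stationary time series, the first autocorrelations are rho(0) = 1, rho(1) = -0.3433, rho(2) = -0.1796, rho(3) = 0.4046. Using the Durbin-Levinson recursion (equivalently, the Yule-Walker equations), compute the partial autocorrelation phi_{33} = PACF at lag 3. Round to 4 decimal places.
\phi_{33} = 0.2640

The PACF at lag k is phi_{kk}, the last component of the solution
to the Yule-Walker system G_k phi = r_k where
  (G_k)_{ij} = rho(|i - j|), (r_k)_i = rho(i), i,j = 1..k.
Equivalently, Durbin-Levinson gives phi_{kk} iteratively:
  phi_{11} = rho(1)
  phi_{kk} = [rho(k) - sum_{j=1..k-1} phi_{k-1,j} rho(k-j)]
            / [1 - sum_{j=1..k-1} phi_{k-1,j} rho(j)],
  phi_{k,j} = phi_{k-1,j} - phi_{kk} phi_{k-1,k-j},  j = 1..k-1.
Step k = 1:
  phi_11 = rho(1) = -0.3433.
Step k = 2:
  phi_22 = [rho(2) - phi_11 rho(1)] / [1 - phi_11 rho(1)] = [-0.1796 - (-0.3433)(-0.3433)] / [1 - (-0.3433)(-0.3433)]
         = -0.29745489 / 0.88214511 = -0.337195.
  Update: phi_21 = phi_11 - phi_22 phi_11 = -0.3433 - (-0.337195)(-0.3433) = -0.459059.
Step k = 3:
  phi_33 = [rho(3) - phi_21 rho(2) - phi_22 rho(1)] / [1 - phi_21 rho(1) - phi_22 rho(2)]
    numerator   = 0.4046 - (-0.459059)(-0.1796) - (-0.337195)(-0.3433) = 0.20639397
    denominator = 1 - (-0.459059)(-0.3433) - (-0.337195)(-0.1796) = 0.78184482
  phi_33 = 0.20639397 / 0.78184482 = 0.264.
Therefore phi_{33} = 0.2640.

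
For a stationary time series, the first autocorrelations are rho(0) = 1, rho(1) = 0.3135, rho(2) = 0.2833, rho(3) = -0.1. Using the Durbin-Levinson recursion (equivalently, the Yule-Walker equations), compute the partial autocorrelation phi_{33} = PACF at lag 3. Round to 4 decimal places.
\phi_{33} = -0.2720

The PACF at lag k is phi_{kk}, the last component of the solution
to the Yule-Walker system G_k phi = r_k where
  (G_k)_{ij} = rho(|i - j|), (r_k)_i = rho(i), i,j = 1..k.
Equivalently, Durbin-Levinson gives phi_{kk} iteratively:
  phi_{11} = rho(1)
  phi_{kk} = [rho(k) - sum_{j=1..k-1} phi_{k-1,j} rho(k-j)]
            / [1 - sum_{j=1..k-1} phi_{k-1,j} rho(j)],
  phi_{k,j} = phi_{k-1,j} - phi_{kk} phi_{k-1,k-j},  j = 1..k-1.
Step k = 1:
  phi_11 = rho(1) = 0.3135.
Step k = 2:
  phi_22 = [rho(2) - phi_11 rho(1)] / [1 - phi_11 rho(1)] = [0.2833 - (0.3135)(0.3135)] / [1 - (0.3135)(0.3135)]
         = 0.18501775 / 0.90171775 = 0.205184.
  Update: phi_21 = phi_11 - phi_22 phi_11 = 0.3135 - (0.205184)(0.3135) = 0.249175.
Step k = 3:
  phi_33 = [rho(3) - phi_21 rho(2) - phi_22 rho(1)] / [1 - phi_21 rho(1) - phi_22 rho(2)]
    numerator   = -0.1 - (0.249175)(0.2833) - (0.205184)(0.3135) = -0.23491633
    denominator = 1 - (0.249175)(0.3135) - (0.205184)(0.2833) = 0.86375513
  phi_33 = -0.23491633 / 0.86375513 = -0.272.
Therefore phi_{33} = -0.2720.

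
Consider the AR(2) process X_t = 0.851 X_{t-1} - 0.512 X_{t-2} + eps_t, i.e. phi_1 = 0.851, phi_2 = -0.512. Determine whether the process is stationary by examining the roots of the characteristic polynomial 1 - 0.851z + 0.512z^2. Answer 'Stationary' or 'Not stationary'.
\text{Stationary}

The AR(p) characteristic polynomial is P(z) = 1 - 0.851z + 0.512z^2.
Stationarity requires all roots to lie outside the unit circle, i.e. |z| > 1 for every root.
Set 1 + (-0.851) z + (0.512) z^2 = 0, i.e. a z^2 + b z + c = 0 with a = 0.512, b = -0.851, c = 1.
Discriminant D = b^2 - 4ac = (-0.851)^2 - 4*(0.512)*1 = 0.724201 - (2.048) = -1.323799.
D < 0, so the roots are the complex-conjugate pair z = (-b +/- i sqrt(-D)) / (2a) = 0.8311 +/- 1.1236i.
For a conjugate pair |z|^2 = z * conj(z) = (product of roots) = c/a = 1/(0.512) = 1.953125, so |z| = sqrt(1.953125) = 1.3975 for both roots.
Moduli of all roots: 1.3975, 1.3975.
All moduli strictly greater than 1? Yes.
Verdict: Stationary.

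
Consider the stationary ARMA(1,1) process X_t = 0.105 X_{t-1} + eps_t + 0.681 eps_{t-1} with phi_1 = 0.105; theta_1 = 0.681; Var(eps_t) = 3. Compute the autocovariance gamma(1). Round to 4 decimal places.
\gamma(1) = 2.5548

Multiply the model equation by X_{t-k} and take expectations. With theta_0 = psi_0 = 1 and psi_j the MA(infinity) weights, this gives
  gamma(k) - sum_i phi_i gamma(k-i) = c_k,
  c_k = sigma^2 * sum_{j=k..q} theta_j psi_{j-k}   (c_k = 0 for k > q),
using gamma(-m) = gamma(m).
psi-weights needed (psi_j = theta_j + sum_i phi_i psi_{j-i}):
  psi_1 = theta_1 + phi_1 = 0.681 + (0.105) = 0.786
Right-hand sides:
  c_0 = sigma^2 (1 + theta_1 psi_1) = 3 * (1 + (0.681)(0.786)) = 3 * 1.535266 = 4.605798
  c_1 = sigma^2 theta_1 = 3 * (0.681) = 2.043
  c_2 = 0
Equations for k = 0 and k = 1 (AR order 1):
  gamma(0) = phi_1 gamma(1) + c_0
  gamma(1) = phi_1 gamma(0) + c_1
Substituting the second into the first: gamma(0) (1 - phi_1^2) = c_0 + phi_1 c_1, so
  gamma(0) = (c_0 + phi_1 c_1) / (1 - phi_1^2) = (4.605798 + (0.105)(2.043)) / (1 - (0.105)^2) = 4.820313 / 0.988975 = 4.874049.
  gamma(1) = phi_1 gamma(0) + c_1 = (0.105)(4.874049) + (2.043) = 2.554775.
Therefore gamma(1) = 2.5548 (to 4 decimal places).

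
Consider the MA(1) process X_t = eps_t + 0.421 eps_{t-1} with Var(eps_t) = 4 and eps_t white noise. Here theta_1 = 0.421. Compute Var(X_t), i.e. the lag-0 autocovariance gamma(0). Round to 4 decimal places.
\gamma(0) = 4.7090

For an MA(q) process X_t = eps_t + sum_i theta_i eps_{t-i} with
Var(eps_t) = sigma^2, the variance is
  gamma(0) = sigma^2 * (1 + sum_i theta_i^2).
  sum_i theta_i^2 = (0.421)^2 = 0.177241.
  gamma(0) = 4 * (1 + 0.177241) = 4 * 1.177241 = 4.708964, which rounds to 4.7090.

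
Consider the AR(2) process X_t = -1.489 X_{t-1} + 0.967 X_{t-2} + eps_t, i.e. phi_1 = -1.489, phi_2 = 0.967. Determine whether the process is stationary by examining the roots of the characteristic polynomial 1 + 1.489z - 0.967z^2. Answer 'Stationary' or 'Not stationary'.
\text{Not stationary}

The AR(p) characteristic polynomial is P(z) = 1 + 1.489z - 0.967z^2.
Stationarity requires all roots to lie outside the unit circle, i.e. |z| > 1 for every root.
Set 1 + (1.489) z + (-0.967) z^2 = 0, i.e. a z^2 + b z + c = 0 with a = -0.967, b = 1.489, c = 1.
Discriminant D = b^2 - 4ac = (1.489)^2 - 4*(-0.967)*1 = 2.217121 - (-3.868) = 6.085121.
D >= 0, so the roots are real: z = (-b +/- sqrt(D)) / (2a) = (-1.489 +/- 2.466804) / (-1.934).
  z_1 = (-1.489 + 2.466804) / (-1.934) = -0.5056,   |z_1| = 0.5056.
  z_2 = (-1.489 - 2.466804) / (-1.934) = 2.0454,   |z_2| = 2.0454.
Moduli of all roots: 0.5056, 2.0454.
All moduli strictly greater than 1? No.
Verdict: Not stationary.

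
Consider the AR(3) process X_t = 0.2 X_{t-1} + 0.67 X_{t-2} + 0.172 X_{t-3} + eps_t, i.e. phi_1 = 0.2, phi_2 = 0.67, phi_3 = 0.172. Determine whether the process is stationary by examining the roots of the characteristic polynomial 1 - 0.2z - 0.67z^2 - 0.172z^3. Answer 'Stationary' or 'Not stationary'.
\text{Not stationary}

The AR(p) characteristic polynomial is P(z) = 1 - 0.2z - 0.67z^2 - 0.172z^3.
Stationarity requires all roots to lie outside the unit circle, i.e. |z| > 1 for every root.
Degree 3: look for a simple real root z0 first, then factor out (1 - z/z0) and solve the remaining quadratic.
Testing z0 = -2.5: P(-2.5) = 1 + (-0.2)(-2.5) + (-0.67)(-2.5)^2 + (-0.172)(-2.5)^3
  = 1 + (0.5) + (-4.1875) + (2.6875) = 0.  So z_0 = -2.5 is a root, |z_0| = 2.5.
Divide out the factor (1 + 0.4 z) = (1 - z/z0) (since 1/z0 = -0.4):
  P(z) = (1 + 0.4 z)(1 + (-0.6) z + (-0.43) z^2)
  [check: z-coef -0.6 - (-0.4) = -0.2; z^2-coef -0.43 - (-0.4)(-0.6) = -0.67; z^3-coef -(-0.4)(-0.43) = -0.172.]
Remaining roots from the quadratic factor 1 + (-0.6) z + (-0.43) z^2:
  Set 1 + (-0.6) z + (-0.43) z^2 = 0, i.e. a z^2 + b z + c = 0 with a = -0.43, b = -0.6, c = 1.
  Discriminant D = b^2 - 4ac = (-0.6)^2 - 4*(-0.43)*1 = 0.36 - (-1.72) = 2.08.
  D >= 0, so the roots are real: z = (-b +/- sqrt(D)) / (2a) = (0.6 +/- 1.442221) / (-0.86).
    z_1 = (0.6 + 1.442221) / (-0.86) = -2.3747,   |z_1| = 2.3747.
    z_2 = (0.6 - 1.442221) / (-0.86) = 0.9793,   |z_2| = 0.9793.
Moduli of all roots: 2.5000, 2.3747, 0.9793.
All moduli strictly greater than 1? No.
Verdict: Not stationary.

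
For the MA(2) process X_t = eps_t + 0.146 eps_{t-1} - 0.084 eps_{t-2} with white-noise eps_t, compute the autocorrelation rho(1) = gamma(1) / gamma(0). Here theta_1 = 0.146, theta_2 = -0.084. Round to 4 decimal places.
\rho(1) = 0.1300

For an MA(q) process with theta_0 = 1, the autocovariance is
  gamma(k) = sigma^2 * sum_{i=0..q-k} theta_i * theta_{i+k},
and rho(k) = gamma(k) / gamma(0). Sigma^2 cancels.
  numerator   = (1)*(0.146) + (0.146)*(-0.084) = 0.133736.
  denominator = (1)^2 + (0.146)^2 + (-0.084)^2 = 1.028372.
  rho(1) = 0.133736 / 1.028372 = 0.1300.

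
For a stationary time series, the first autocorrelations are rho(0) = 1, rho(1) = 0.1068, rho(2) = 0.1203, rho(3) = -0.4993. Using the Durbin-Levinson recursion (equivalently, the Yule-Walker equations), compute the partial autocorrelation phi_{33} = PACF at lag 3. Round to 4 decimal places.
\phi_{33} = -0.5350

The PACF at lag k is phi_{kk}, the last component of the solution
to the Yule-Walker system G_k phi = r_k where
  (G_k)_{ij} = rho(|i - j|), (r_k)_i = rho(i), i,j = 1..k.
Equivalently, Durbin-Levinson gives phi_{kk} iteratively:
  phi_{11} = rho(1)
  phi_{kk} = [rho(k) - sum_{j=1..k-1} phi_{k-1,j} rho(k-j)]
            / [1 - sum_{j=1..k-1} phi_{k-1,j} rho(j)],
  phi_{k,j} = phi_{k-1,j} - phi_{kk} phi_{k-1,k-j},  j = 1..k-1.
Step k = 1:
  phi_11 = rho(1) = 0.1068.
Step k = 2:
  phi_22 = [rho(2) - phi_11 rho(1)] / [1 - phi_11 rho(1)] = [0.1203 - (0.1068)(0.1068)] / [1 - (0.1068)(0.1068)]
         = 0.10889376 / 0.98859376 = 0.11015.
  Update: phi_21 = phi_11 - phi_22 phi_11 = 0.1068 - (0.11015)(0.1068) = 0.095036.
Step k = 3:
  phi_33 = [rho(3) - phi_21 rho(2) - phi_22 rho(1)] / [1 - phi_21 rho(1) - phi_22 rho(2)]
    numerator   = -0.4993 - (0.095036)(0.1203) - (0.11015)(0.1068) = -0.52249686
    denominator = 1 - (0.095036)(0.1068) - (0.11015)(0.1203) = 0.9765991
  phi_33 = -0.52249686 / 0.9765991 = -0.535.
Therefore phi_{33} = -0.5350.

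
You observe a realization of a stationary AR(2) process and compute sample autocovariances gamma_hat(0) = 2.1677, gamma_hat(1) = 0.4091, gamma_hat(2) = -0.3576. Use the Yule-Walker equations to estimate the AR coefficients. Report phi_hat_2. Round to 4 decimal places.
\hat\phi_{2} = -0.2080

The Yule-Walker equations for an AR(p) process read, in matrix form,
  Gamma_p phi = r_p,   with   (Gamma_p)_{ij} = gamma(|i - j|),
                       (r_p)_i = gamma(i),   i,j = 1..p.
Substitute the sample gammas (Toeplitz matrix and right-hand side of size 2):
  Gamma_p = [[2.1677, 0.4091], [0.4091, 2.1677]]
  r_p     = [0.4091, -0.3576]
Written out:
  2.1677 phi_1 + 0.4091 phi_2 = 0.4091
  0.4091 phi_1 + 2.1677 phi_2 = -0.3576
Solve by Cramer's rule:
  det = gamma(0)^2 - gamma(1)^2 = (2.1677)^2 - (0.4091)^2 = 4.69892329 - 0.16736281 = 4.53156048
  phi_hat_1 = [gamma(1) gamma(0) - gamma(1) gamma(2)] / det = [(0.4091)(2.1677) - (0.4091)(-0.3576)] / 4.53156048 = 1.03310023 / 4.53156048 = 0.228
  phi_hat_2 = [gamma(0) gamma(2) - gamma(1)^2] / det = [(2.1677)(-0.3576) - (0.4091)^2] / 4.53156048 = -0.94253233 / 4.53156048 = -0.208
So phi_hat = [0.2280, -0.2080].
Therefore phi_hat_2 = -0.2080.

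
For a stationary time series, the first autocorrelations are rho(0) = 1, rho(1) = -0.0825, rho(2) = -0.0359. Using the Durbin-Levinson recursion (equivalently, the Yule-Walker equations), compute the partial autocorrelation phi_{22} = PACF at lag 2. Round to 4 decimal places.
\phi_{22} = -0.0430

The PACF at lag k is phi_{kk}, the last component of the solution
to the Yule-Walker system G_k phi = r_k where
  (G_k)_{ij} = rho(|i - j|), (r_k)_i = rho(i), i,j = 1..k.
Equivalently, Durbin-Levinson gives phi_{kk} iteratively:
  phi_{11} = rho(1)
  phi_{kk} = [rho(k) - sum_{j=1..k-1} phi_{k-1,j} rho(k-j)]
            / [1 - sum_{j=1..k-1} phi_{k-1,j} rho(j)],
  phi_{k,j} = phi_{k-1,j} - phi_{kk} phi_{k-1,k-j},  j = 1..k-1.
Step k = 1:
  phi_11 = rho(1) = -0.0825.
Step k = 2:
  phi_22 = [rho(2) - phi_11 rho(1)] / [1 - phi_11 rho(1)] = [-0.0359 - (-0.0825)(-0.0825)] / [1 - (-0.0825)(-0.0825)]
         = -0.04270625 / 0.99319375 = -0.043.
Therefore phi_{22} = -0.0430.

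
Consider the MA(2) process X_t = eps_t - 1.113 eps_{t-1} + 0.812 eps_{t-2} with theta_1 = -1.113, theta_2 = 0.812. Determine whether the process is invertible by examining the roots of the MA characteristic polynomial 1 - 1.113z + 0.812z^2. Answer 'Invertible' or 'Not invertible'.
\text{Invertible}

The MA(q) characteristic polynomial is P(z) = 1 - 1.113z + 0.812z^2.
Invertibility requires all roots to lie outside the unit circle, i.e. |z| > 1 for every root.
Set 1 + (-1.113) z + (0.812) z^2 = 0, i.e. a z^2 + b z + c = 0 with a = 0.812, b = -1.113, c = 1.
Discriminant D = b^2 - 4ac = (-1.113)^2 - 4*(0.812)*1 = 1.238769 - (3.248) = -2.009231.
D < 0, so the roots are the complex-conjugate pair z = (-b +/- i sqrt(-D)) / (2a) = 0.6853 +/- 0.8728i.
For a conjugate pair |z|^2 = z * conj(z) = (product of roots) = c/a = 1/(0.812) = 1.231527, so |z| = sqrt(1.231527) = 1.1097 for both roots.
Moduli of all roots: 1.1097, 1.1097.
All moduli strictly greater than 1? Yes.
Verdict: Invertible.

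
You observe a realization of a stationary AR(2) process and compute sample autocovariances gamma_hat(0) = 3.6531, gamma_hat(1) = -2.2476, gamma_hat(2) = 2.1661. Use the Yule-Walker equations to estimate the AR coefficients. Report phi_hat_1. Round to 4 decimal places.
\hat\phi_{1} = -0.4030

The Yule-Walker equations for an AR(p) process read, in matrix form,
  Gamma_p phi = r_p,   with   (Gamma_p)_{ij} = gamma(|i - j|),
                       (r_p)_i = gamma(i),   i,j = 1..p.
Substitute the sample gammas (Toeplitz matrix and right-hand side of size 2):
  Gamma_p = [[3.6531, -2.2476], [-2.2476, 3.6531]]
  r_p     = [-2.2476, 2.1661]
Written out:
  3.6531 phi_1 - 2.2476 phi_2 = -2.2476
  -2.2476 phi_1 + 3.6531 phi_2 = 2.1661
Solve by Cramer's rule:
  det = gamma(0)^2 - gamma(1)^2 = (3.6531)^2 - (-2.2476)^2 = 13.34513961 - 5.05170576 = 8.29343385
  phi_hat_1 = [gamma(1) gamma(0) - gamma(1) gamma(2)] / det = [(-2.2476)(3.6531) - (-2.2476)(2.1661)] / 8.29343385 = -3.3421812 / 8.29343385 = -0.403
  phi_hat_2 = [gamma(0) gamma(2) - gamma(1)^2] / det = [(3.6531)(2.1661) - (-2.2476)^2] / 8.29343385 = 2.86127415 / 8.29343385 = 0.345
So phi_hat = [-0.4030, 0.3450].
Therefore phi_hat_1 = -0.4030.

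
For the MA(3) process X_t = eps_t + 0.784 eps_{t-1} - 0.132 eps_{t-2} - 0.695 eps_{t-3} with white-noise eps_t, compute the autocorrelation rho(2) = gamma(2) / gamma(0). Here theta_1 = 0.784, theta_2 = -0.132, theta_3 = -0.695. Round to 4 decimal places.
\rho(2) = -0.3200

For an MA(q) process with theta_0 = 1, the autocovariance is
  gamma(k) = sigma^2 * sum_{i=0..q-k} theta_i * theta_{i+k},
and rho(k) = gamma(k) / gamma(0). Sigma^2 cancels.
  numerator   = (1)*(-0.132) + (0.784)*(-0.695) = -0.67688.
  denominator = (1)^2 + (0.784)^2 + (-0.132)^2 + (-0.695)^2 = 2.115105.
  rho(2) = -0.67688 / 2.115105 = -0.3200.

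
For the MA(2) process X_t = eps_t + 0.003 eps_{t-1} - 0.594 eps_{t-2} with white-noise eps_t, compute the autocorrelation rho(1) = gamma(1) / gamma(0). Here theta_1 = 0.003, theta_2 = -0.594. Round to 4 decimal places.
\rho(1) = 0.0009

For an MA(q) process with theta_0 = 1, the autocovariance is
  gamma(k) = sigma^2 * sum_{i=0..q-k} theta_i * theta_{i+k},
and rho(k) = gamma(k) / gamma(0). Sigma^2 cancels.
  numerator   = (1)*(0.003) + (0.003)*(-0.594) = 0.001218.
  denominator = (1)^2 + (0.003)^2 + (-0.594)^2 = 1.352845.
  rho(1) = 0.001218 / 1.352845 = 0.0009.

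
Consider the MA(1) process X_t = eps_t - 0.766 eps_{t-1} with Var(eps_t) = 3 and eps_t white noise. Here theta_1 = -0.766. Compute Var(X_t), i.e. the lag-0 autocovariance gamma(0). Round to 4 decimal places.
\gamma(0) = 4.7603

For an MA(q) process X_t = eps_t + sum_i theta_i eps_{t-i} with
Var(eps_t) = sigma^2, the variance is
  gamma(0) = sigma^2 * (1 + sum_i theta_i^2).
  sum_i theta_i^2 = (-0.766)^2 = 0.586756.
  gamma(0) = 3 * (1 + 0.586756) = 3 * 1.586756 = 4.760268, which rounds to 4.7603.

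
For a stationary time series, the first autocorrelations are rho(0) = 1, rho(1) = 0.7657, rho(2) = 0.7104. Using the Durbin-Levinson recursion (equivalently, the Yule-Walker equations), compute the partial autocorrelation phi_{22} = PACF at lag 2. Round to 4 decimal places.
\phi_{22} = 0.3000

The PACF at lag k is phi_{kk}, the last component of the solution
to the Yule-Walker system G_k phi = r_k where
  (G_k)_{ij} = rho(|i - j|), (r_k)_i = rho(i), i,j = 1..k.
Equivalently, Durbin-Levinson gives phi_{kk} iteratively:
  phi_{11} = rho(1)
  phi_{kk} = [rho(k) - sum_{j=1..k-1} phi_{k-1,j} rho(k-j)]
            / [1 - sum_{j=1..k-1} phi_{k-1,j} rho(j)],
  phi_{k,j} = phi_{k-1,j} - phi_{kk} phi_{k-1,k-j},  j = 1..k-1.
Step k = 1:
  phi_11 = rho(1) = 0.7657.
Step k = 2:
  phi_22 = [rho(2) - phi_11 rho(1)] / [1 - phi_11 rho(1)] = [0.7104 - (0.7657)(0.7657)] / [1 - (0.7657)(0.7657)]
         = 0.12410351 / 0.41370351 = 0.3.
Therefore phi_{22} = 0.3000.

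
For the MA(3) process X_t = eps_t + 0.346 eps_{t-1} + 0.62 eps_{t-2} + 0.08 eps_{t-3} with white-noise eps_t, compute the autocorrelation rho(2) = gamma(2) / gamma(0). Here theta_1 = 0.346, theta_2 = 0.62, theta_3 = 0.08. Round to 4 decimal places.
\rho(2) = 0.4288

For an MA(q) process with theta_0 = 1, the autocovariance is
  gamma(k) = sigma^2 * sum_{i=0..q-k} theta_i * theta_{i+k},
and rho(k) = gamma(k) / gamma(0). Sigma^2 cancels.
  numerator   = (1)*(0.62) + (0.346)*(0.08) = 0.64768.
  denominator = (1)^2 + (0.346)^2 + (0.62)^2 + (0.08)^2 = 1.510516.
  rho(2) = 0.64768 / 1.510516 = 0.4288.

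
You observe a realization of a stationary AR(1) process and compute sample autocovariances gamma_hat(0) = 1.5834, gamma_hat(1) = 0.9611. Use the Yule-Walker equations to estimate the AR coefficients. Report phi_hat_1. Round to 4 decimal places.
\hat\phi_{1} = 0.6070

The Yule-Walker equations for an AR(p) process read, in matrix form,
  Gamma_p phi = r_p,   with   (Gamma_p)_{ij} = gamma(|i - j|),
                       (r_p)_i = gamma(i),   i,j = 1..p.
Substitute the sample gammas (Toeplitz matrix and right-hand side of size 1):
  Gamma_p = [[1.5834]]
  r_p     = [0.9611]
With p = 1 this is the single equation gamma(0) phi_1 = gamma(1):
  phi_hat_1 = gamma(1) / gamma(0) = 0.9611 / 1.5834 = 0.6070.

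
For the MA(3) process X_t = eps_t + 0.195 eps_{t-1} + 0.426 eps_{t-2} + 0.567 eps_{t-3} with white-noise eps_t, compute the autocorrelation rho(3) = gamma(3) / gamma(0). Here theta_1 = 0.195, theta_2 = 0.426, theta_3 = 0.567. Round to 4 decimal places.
\rho(3) = 0.3679

For an MA(q) process with theta_0 = 1, the autocovariance is
  gamma(k) = sigma^2 * sum_{i=0..q-k} theta_i * theta_{i+k},
and rho(k) = gamma(k) / gamma(0). Sigma^2 cancels.
  numerator   = (1)*(0.567) = 0.567.
  denominator = (1)^2 + (0.195)^2 + (0.426)^2 + (0.567)^2 = 1.54099.
  rho(3) = 0.567 / 1.54099 = 0.3679.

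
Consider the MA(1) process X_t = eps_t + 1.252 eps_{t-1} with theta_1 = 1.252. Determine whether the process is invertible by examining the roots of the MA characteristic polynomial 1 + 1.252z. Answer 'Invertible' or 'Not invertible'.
\text{Not invertible}

The MA(q) characteristic polynomial is P(z) = 1 + 1.252z.
Invertibility requires all roots to lie outside the unit circle, i.e. |z| > 1 for every root.
This is linear in z: 1 + (1.252) z = 0  =>  z = -1/(1.252) = -0.798722,  |z| = 0.798722.
Moduli of all roots: 0.7987.
All moduli strictly greater than 1? No.
Verdict: Not invertible.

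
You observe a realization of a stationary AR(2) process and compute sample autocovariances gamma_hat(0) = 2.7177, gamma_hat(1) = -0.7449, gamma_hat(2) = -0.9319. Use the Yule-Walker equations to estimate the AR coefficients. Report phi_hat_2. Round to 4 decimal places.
\hat\phi_{2} = -0.4520

The Yule-Walker equations for an AR(p) process read, in matrix form,
  Gamma_p phi = r_p,   with   (Gamma_p)_{ij} = gamma(|i - j|),
                       (r_p)_i = gamma(i),   i,j = 1..p.
Substitute the sample gammas (Toeplitz matrix and right-hand side of size 2):
  Gamma_p = [[2.7177, -0.7449], [-0.7449, 2.7177]]
  r_p     = [-0.7449, -0.9319]
Written out:
  2.7177 phi_1 - 0.7449 phi_2 = -0.7449
  -0.7449 phi_1 + 2.7177 phi_2 = -0.9319
Solve by Cramer's rule:
  det = gamma(0)^2 - gamma(1)^2 = (2.7177)^2 - (-0.7449)^2 = 7.38589329 - 0.55487601 = 6.83101728
  phi_hat_1 = [gamma(1) gamma(0) - gamma(1) gamma(2)] / det = [(-0.7449)(2.7177) - (-0.7449)(-0.9319)] / 6.83101728 = -2.71858704 / 6.83101728 = -0.398
  phi_hat_2 = [gamma(0) gamma(2) - gamma(1)^2] / det = [(2.7177)(-0.9319) - (-0.7449)^2] / 6.83101728 = -3.08750064 / 6.83101728 = -0.452
So phi_hat = [-0.3980, -0.4520].
Therefore phi_hat_2 = -0.4520.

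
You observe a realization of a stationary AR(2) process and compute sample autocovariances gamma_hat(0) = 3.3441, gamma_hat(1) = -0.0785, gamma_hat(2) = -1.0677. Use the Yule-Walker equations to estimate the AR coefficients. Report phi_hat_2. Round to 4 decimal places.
\hat\phi_{2} = -0.3200

The Yule-Walker equations for an AR(p) process read, in matrix form,
  Gamma_p phi = r_p,   with   (Gamma_p)_{ij} = gamma(|i - j|),
                       (r_p)_i = gamma(i),   i,j = 1..p.
Substitute the sample gammas (Toeplitz matrix and right-hand side of size 2):
  Gamma_p = [[3.3441, -0.0785], [-0.0785, 3.3441]]
  r_p     = [-0.0785, -1.0677]
Written out:
  3.3441 phi_1 - 0.0785 phi_2 = -0.0785
  -0.0785 phi_1 + 3.3441 phi_2 = -1.0677
Solve by Cramer's rule:
  det = gamma(0)^2 - gamma(1)^2 = (3.3441)^2 - (-0.0785)^2 = 11.18300481 - 0.00616225 = 11.17684256
  phi_hat_1 = [gamma(1) gamma(0) - gamma(1) gamma(2)] / det = [(-0.0785)(3.3441) - (-0.0785)(-1.0677)] / 11.17684256 = -0.3463263 / 11.17684256 = -0.031
  phi_hat_2 = [gamma(0) gamma(2) - gamma(1)^2] / det = [(3.3441)(-1.0677) - (-0.0785)^2] / 11.17684256 = -3.57665782 / 11.17684256 = -0.32
So phi_hat = [-0.0310, -0.3200].
Therefore phi_hat_2 = -0.3200.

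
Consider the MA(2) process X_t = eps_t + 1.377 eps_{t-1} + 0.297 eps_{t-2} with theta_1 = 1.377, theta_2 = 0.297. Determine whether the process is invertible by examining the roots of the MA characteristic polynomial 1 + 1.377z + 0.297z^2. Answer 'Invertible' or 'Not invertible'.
\text{Not invertible}

The MA(q) characteristic polynomial is P(z) = 1 + 1.377z + 0.297z^2.
Invertibility requires all roots to lie outside the unit circle, i.e. |z| > 1 for every root.
Set 1 + (1.377) z + (0.297) z^2 = 0, i.e. a z^2 + b z + c = 0 with a = 0.297, b = 1.377, c = 1.
Discriminant D = b^2 - 4ac = (1.377)^2 - 4*(0.297)*1 = 1.896129 - (1.188) = 0.708129.
D >= 0, so the roots are real: z = (-b +/- sqrt(D)) / (2a) = (-1.377 +/- 0.841504) / (0.594).
  z_1 = (-1.377 + 0.841504) / (0.594) = -0.9015,   |z_1| = 0.9015.
  z_2 = (-1.377 - 0.841504) / (0.594) = -3.7349,   |z_2| = 3.7349.
Moduli of all roots: 0.9015, 3.7349.
All moduli strictly greater than 1? No.
Verdict: Not invertible.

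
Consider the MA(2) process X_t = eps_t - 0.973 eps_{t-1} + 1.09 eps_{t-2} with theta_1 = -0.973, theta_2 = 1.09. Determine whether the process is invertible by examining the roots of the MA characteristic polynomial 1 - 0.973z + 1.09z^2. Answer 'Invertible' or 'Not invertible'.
\text{Not invertible}

The MA(q) characteristic polynomial is P(z) = 1 - 0.973z + 1.09z^2.
Invertibility requires all roots to lie outside the unit circle, i.e. |z| > 1 for every root.
Set 1 + (-0.973) z + (1.09) z^2 = 0, i.e. a z^2 + b z + c = 0 with a = 1.09, b = -0.973, c = 1.
Discriminant D = b^2 - 4ac = (-0.973)^2 - 4*(1.09)*1 = 0.946729 - (4.36) = -3.413271.
D < 0, so the roots are the complex-conjugate pair z = (-b +/- i sqrt(-D)) / (2a) = 0.4463 +/- 0.8475i.
For a conjugate pair |z|^2 = z * conj(z) = (product of roots) = c/a = 1/(1.09) = 0.917431, so |z| = sqrt(0.917431) = 0.9578 for both roots.
Moduli of all roots: 0.9578, 0.9578.
All moduli strictly greater than 1? No.
Verdict: Not invertible.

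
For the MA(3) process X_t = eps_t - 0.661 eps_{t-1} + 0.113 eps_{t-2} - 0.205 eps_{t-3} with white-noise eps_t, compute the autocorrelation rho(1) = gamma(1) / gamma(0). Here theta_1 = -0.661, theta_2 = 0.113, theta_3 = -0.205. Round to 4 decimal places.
\rho(1) = -0.5087

For an MA(q) process with theta_0 = 1, the autocovariance is
  gamma(k) = sigma^2 * sum_{i=0..q-k} theta_i * theta_{i+k},
and rho(k) = gamma(k) / gamma(0). Sigma^2 cancels.
  numerator   = (1)*(-0.661) + (-0.661)*(0.113) + (0.113)*(-0.205) = -0.758858.
  denominator = (1)^2 + (-0.661)^2 + (0.113)^2 + (-0.205)^2 = 1.491715.
  rho(1) = -0.758858 / 1.491715 = -0.5087.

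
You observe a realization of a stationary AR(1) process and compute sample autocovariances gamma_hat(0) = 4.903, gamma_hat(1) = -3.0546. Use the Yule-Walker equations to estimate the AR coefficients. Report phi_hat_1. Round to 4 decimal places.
\hat\phi_{1} = -0.6230

The Yule-Walker equations for an AR(p) process read, in matrix form,
  Gamma_p phi = r_p,   with   (Gamma_p)_{ij} = gamma(|i - j|),
                       (r_p)_i = gamma(i),   i,j = 1..p.
Substitute the sample gammas (Toeplitz matrix and right-hand side of size 1):
  Gamma_p = [[4.903]]
  r_p     = [-3.0546]
With p = 1 this is the single equation gamma(0) phi_1 = gamma(1):
  phi_hat_1 = gamma(1) / gamma(0) = -3.0546 / 4.903 = -0.6230.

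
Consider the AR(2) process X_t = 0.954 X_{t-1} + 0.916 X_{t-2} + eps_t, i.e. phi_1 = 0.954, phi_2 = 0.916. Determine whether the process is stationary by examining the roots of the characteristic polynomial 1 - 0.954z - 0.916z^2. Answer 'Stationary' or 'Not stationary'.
\text{Not stationary}

The AR(p) characteristic polynomial is P(z) = 1 - 0.954z - 0.916z^2.
Stationarity requires all roots to lie outside the unit circle, i.e. |z| > 1 for every root.
Set 1 + (-0.954) z + (-0.916) z^2 = 0, i.e. a z^2 + b z + c = 0 with a = -0.916, b = -0.954, c = 1.
Discriminant D = b^2 - 4ac = (-0.954)^2 - 4*(-0.916)*1 = 0.910116 - (-3.664) = 4.574116.
D >= 0, so the roots are real: z = (-b +/- sqrt(D)) / (2a) = (0.954 +/- 2.138718) / (-1.832).
  z_1 = (0.954 + 2.138718) / (-1.832) = -1.6882,   |z_1| = 1.6882.
  z_2 = (0.954 - 2.138718) / (-1.832) = 0.6467,   |z_2| = 0.6467.
Moduli of all roots: 1.6882, 0.6467.
All moduli strictly greater than 1? No.
Verdict: Not stationary.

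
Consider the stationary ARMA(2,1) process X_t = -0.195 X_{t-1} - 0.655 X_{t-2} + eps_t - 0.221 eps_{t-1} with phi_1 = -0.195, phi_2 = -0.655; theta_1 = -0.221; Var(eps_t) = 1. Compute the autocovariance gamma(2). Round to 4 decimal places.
\gamma(2) = -1.2097

Multiply the model equation by X_{t-k} and take expectations. With theta_0 = psi_0 = 1 and psi_j the MA(infinity) weights, this gives
  gamma(k) - sum_i phi_i gamma(k-i) = c_k,
  c_k = sigma^2 * sum_{j=k..q} theta_j psi_{j-k}   (c_k = 0 for k > q),
using gamma(-m) = gamma(m).
psi-weights needed (psi_j = theta_j + sum_i phi_i psi_{j-i}):
  psi_1 = theta_1 + phi_1 = -0.221 + (-0.195) = -0.416
Right-hand sides:
  c_0 = sigma^2 (1 + theta_1 psi_1) = 1 * (1 + (-0.221)(-0.416)) = 1 * 1.091936 = 1.091936
  c_1 = sigma^2 theta_1 = 1 * (-0.221) = -0.221
  c_2 = 0
Equations for k = 0, 1, 2 (AR order 2, c_2 = 0):
  (E0) gamma(0) = phi_1 gamma(1) + phi_2 gamma(2) + c_0
  (E1) gamma(1) = phi_1 gamma(0) + phi_2 gamma(1) + c_1
  (E2) gamma(2) = phi_1 gamma(1) + phi_2 gamma(0)
From (E1): gamma(1) = A gamma(0) + B with
  A = phi_1 / (1 - phi_2) = -0.195 / 1.655 = -0.117825,   B = c_1 / (1 - phi_2) = -0.221 / 1.655 = -0.133535.
Insert (E2) into (E0): gamma(0) (1 - phi_2^2) = phi_1 (1 + phi_2) gamma(1) + c_0.
  phi_1 (1 + phi_2) = (-0.195)(0.345) = -0.067275,   1 - phi_2^2 = 0.570975.
Replace gamma(1) by A gamma(0) + B and collect gamma(0):
  gamma(0) [0.570975 - (-0.067275)(-0.117825)] = (-0.067275)(-0.133535) + 1.091936
  gamma(0) * 0.563048 = 1.10092
  gamma(0) = 1.10092 / 0.563048 = 1.955284.
  gamma(1) = A gamma(0) + B = (-0.117825)(1.955284) + (-0.133535) = -0.363916.
  gamma(2) = phi_1 gamma(1) + phi_2 gamma(0) = (-0.195)(-0.363916) + (-0.655)(1.955284) = -1.209748.
Therefore gamma(2) = -1.2097 (to 4 decimal places).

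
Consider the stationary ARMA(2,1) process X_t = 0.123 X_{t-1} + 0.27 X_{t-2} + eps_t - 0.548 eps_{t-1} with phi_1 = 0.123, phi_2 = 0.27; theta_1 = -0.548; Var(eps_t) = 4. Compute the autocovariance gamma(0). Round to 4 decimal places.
\gamma(0) = 4.9541

Multiply the model equation by X_{t-k} and take expectations. With theta_0 = psi_0 = 1 and psi_j the MA(infinity) weights, this gives
  gamma(k) - sum_i phi_i gamma(k-i) = c_k,
  c_k = sigma^2 * sum_{j=k..q} theta_j psi_{j-k}   (c_k = 0 for k > q),
using gamma(-m) = gamma(m).
psi-weights needed (psi_j = theta_j + sum_i phi_i psi_{j-i}):
  psi_1 = theta_1 + phi_1 = -0.548 + (0.123) = -0.425
Right-hand sides:
  c_0 = sigma^2 (1 + theta_1 psi_1) = 4 * (1 + (-0.548)(-0.425)) = 4 * 1.2329 = 4.9316
  c_1 = sigma^2 theta_1 = 4 * (-0.548) = -2.192
  c_2 = 0
Equations for k = 0, 1, 2 (AR order 2, c_2 = 0):
  (E0) gamma(0) = phi_1 gamma(1) + phi_2 gamma(2) + c_0
  (E1) gamma(1) = phi_1 gamma(0) + phi_2 gamma(1) + c_1
  (E2) gamma(2) = phi_1 gamma(1) + phi_2 gamma(0)
From (E1): gamma(1) = A gamma(0) + B with
  A = phi_1 / (1 - phi_2) = 0.123 / 0.73 = 0.168493,   B = c_1 / (1 - phi_2) = -2.192 / 0.73 = -3.00274.
Insert (E2) into (E0): gamma(0) (1 - phi_2^2) = phi_1 (1 + phi_2) gamma(1) + c_0.
  phi_1 (1 + phi_2) = (0.123)(1.27) = 0.15621,   1 - phi_2^2 = 0.9271.
Replace gamma(1) by A gamma(0) + B and collect gamma(0):
  gamma(0) [0.9271 - (0.15621)(0.168493)] = (0.15621)(-3.00274) + 4.9316
  gamma(0) * 0.90078 = 4.462542
  gamma(0) = 4.462542 / 0.90078 = 4.954088.
Therefore gamma(0) = 4.9541 (to 4 decimal places).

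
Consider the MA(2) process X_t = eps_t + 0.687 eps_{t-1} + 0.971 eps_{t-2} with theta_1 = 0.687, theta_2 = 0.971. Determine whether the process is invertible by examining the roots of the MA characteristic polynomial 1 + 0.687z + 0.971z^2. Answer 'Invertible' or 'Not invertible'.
\text{Invertible}

The MA(q) characteristic polynomial is P(z) = 1 + 0.687z + 0.971z^2.
Invertibility requires all roots to lie outside the unit circle, i.e. |z| > 1 for every root.
Set 1 + (0.687) z + (0.971) z^2 = 0, i.e. a z^2 + b z + c = 0 with a = 0.971, b = 0.687, c = 1.
Discriminant D = b^2 - 4ac = (0.687)^2 - 4*(0.971)*1 = 0.471969 - (3.884) = -3.412031.
D < 0, so the roots are the complex-conjugate pair z = (-b +/- i sqrt(-D)) / (2a) = -0.3538 +/- 0.9512i.
For a conjugate pair |z|^2 = z * conj(z) = (product of roots) = c/a = 1/(0.971) = 1.029866, so |z| = sqrt(1.029866) = 1.0148 for both roots.
Moduli of all roots: 1.0148, 1.0148.
All moduli strictly greater than 1? Yes.
Verdict: Invertible.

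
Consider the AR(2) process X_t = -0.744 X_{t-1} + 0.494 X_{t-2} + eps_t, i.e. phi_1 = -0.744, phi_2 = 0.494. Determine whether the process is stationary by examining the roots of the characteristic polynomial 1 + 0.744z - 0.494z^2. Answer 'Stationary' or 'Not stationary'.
\text{Not stationary}

The AR(p) characteristic polynomial is P(z) = 1 + 0.744z - 0.494z^2.
Stationarity requires all roots to lie outside the unit circle, i.e. |z| > 1 for every root.
Set 1 + (0.744) z + (-0.494) z^2 = 0, i.e. a z^2 + b z + c = 0 with a = -0.494, b = 0.744, c = 1.
Discriminant D = b^2 - 4ac = (0.744)^2 - 4*(-0.494)*1 = 0.553536 - (-1.976) = 2.529536.
D >= 0, so the roots are real: z = (-b +/- sqrt(D)) / (2a) = (-0.744 +/- 1.590452) / (-0.988).
  z_1 = (-0.744 + 1.590452) / (-0.988) = -0.8567,   |z_1| = 0.8567.
  z_2 = (-0.744 - 1.590452) / (-0.988) = 2.3628,   |z_2| = 2.3628.
Moduli of all roots: 0.8567, 2.3628.
All moduli strictly greater than 1? No.
Verdict: Not stationary.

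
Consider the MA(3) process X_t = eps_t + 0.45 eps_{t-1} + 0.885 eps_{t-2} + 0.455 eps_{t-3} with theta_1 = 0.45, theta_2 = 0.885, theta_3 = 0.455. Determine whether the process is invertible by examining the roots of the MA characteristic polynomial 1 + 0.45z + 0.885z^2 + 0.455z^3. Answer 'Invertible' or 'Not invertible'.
\text{Invertible}

The MA(q) characteristic polynomial is P(z) = 1 + 0.45z + 0.885z^2 + 0.455z^3.
Invertibility requires all roots to lie outside the unit circle, i.e. |z| > 1 for every root.
Degree 3: look for a simple real root z0 first, then factor out (1 - z/z0) and solve the remaining quadratic.
Testing z0 = -2: P(-2) = 1 + (0.45)(-2) + (0.885)(-2)^2 + (0.455)(-2)^3
  = 1 + (-0.9) + (3.54) + (-3.64) = 0.  So z_0 = -2 is a root, |z_0| = 2.
Divide out the factor (1 + 0.5 z) = (1 - z/z0) (since 1/z0 = -0.5):
  P(z) = (1 + 0.5 z)(1 + (-0.05) z + (0.91) z^2)
  [check: z-coef -0.05 - (-0.5) = 0.45; z^2-coef 0.91 - (-0.5)(-0.05) = 0.885; z^3-coef -(-0.5)(0.91) = 0.455.]
Remaining roots from the quadratic factor 1 + (-0.05) z + (0.91) z^2:
  Set 1 + (-0.05) z + (0.91) z^2 = 0, i.e. a z^2 + b z + c = 0 with a = 0.91, b = -0.05, c = 1.
  Discriminant D = b^2 - 4ac = (-0.05)^2 - 4*(0.91)*1 = 0.0025 - (3.64) = -3.6375.
  D < 0, so the roots are the complex-conjugate pair z = (-b +/- i sqrt(-D)) / (2a) = 0.0275 +/- 1.0479i.
  For a conjugate pair |z|^2 = z * conj(z) = (product of roots) = c/a = 1/(0.91) = 1.098901, so |z| = sqrt(1.098901) = 1.0483 for both roots.
Moduli of all roots: 2.0000, 1.0483, 1.0483.
All moduli strictly greater than 1? Yes.
Verdict: Invertible.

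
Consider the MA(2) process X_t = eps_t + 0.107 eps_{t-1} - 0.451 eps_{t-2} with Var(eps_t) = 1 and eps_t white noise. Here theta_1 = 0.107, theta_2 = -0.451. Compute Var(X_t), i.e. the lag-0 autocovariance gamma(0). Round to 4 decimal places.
\gamma(0) = 1.2149

For an MA(q) process X_t = eps_t + sum_i theta_i eps_{t-i} with
Var(eps_t) = sigma^2, the variance is
  gamma(0) = sigma^2 * (1 + sum_i theta_i^2).
  sum_i theta_i^2 = (0.107)^2 + (-0.451)^2 = 0.011449 + 0.203401 = 0.21485.
  gamma(0) = 1 * (1 + 0.21485) = 1 * 1.21485 = 1.21485, which rounds to 1.2149.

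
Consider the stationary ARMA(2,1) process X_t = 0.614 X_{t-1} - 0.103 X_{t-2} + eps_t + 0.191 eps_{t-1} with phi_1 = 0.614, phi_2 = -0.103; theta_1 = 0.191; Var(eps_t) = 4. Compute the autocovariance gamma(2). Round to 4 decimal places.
\gamma(2) = 2.1727

Multiply the model equation by X_{t-k} and take expectations. With theta_0 = psi_0 = 1 and psi_j the MA(infinity) weights, this gives
  gamma(k) - sum_i phi_i gamma(k-i) = c_k,
  c_k = sigma^2 * sum_{j=k..q} theta_j psi_{j-k}   (c_k = 0 for k > q),
using gamma(-m) = gamma(m).
psi-weights needed (psi_j = theta_j + sum_i phi_i psi_{j-i}):
  psi_1 = theta_1 + phi_1 = 0.191 + (0.614) = 0.805
Right-hand sides:
  c_0 = sigma^2 (1 + theta_1 psi_1) = 4 * (1 + (0.191)(0.805)) = 4 * 1.153755 = 4.61502
  c_1 = sigma^2 theta_1 = 4 * (0.191) = 0.764
  c_2 = 0
Equations for k = 0, 1, 2 (AR order 2, c_2 = 0):
  (E0) gamma(0) = phi_1 gamma(1) + phi_2 gamma(2) + c_0
  (E1) gamma(1) = phi_1 gamma(0) + phi_2 gamma(1) + c_1
  (E2) gamma(2) = phi_1 gamma(1) + phi_2 gamma(0)
From (E1): gamma(1) = A gamma(0) + B with
  A = phi_1 / (1 - phi_2) = 0.614 / 1.103 = 0.556664,   B = c_1 / (1 - phi_2) = 0.764 / 1.103 = 0.692656.
Insert (E2) into (E0): gamma(0) (1 - phi_2^2) = phi_1 (1 + phi_2) gamma(1) + c_0.
  phi_1 (1 + phi_2) = (0.614)(0.897) = 0.550758,   1 - phi_2^2 = 0.989391.
Replace gamma(1) by A gamma(0) + B and collect gamma(0):
  gamma(0) [0.989391 - (0.550758)(0.556664)] = (0.550758)(0.692656) + 4.61502
  gamma(0) * 0.682804 = 4.996506
  gamma(0) = 4.996506 / 0.682804 = 7.317628.
  gamma(1) = A gamma(0) + B = (0.556664)(7.317628) + (0.692656) = 4.766114.
  gamma(2) = phi_1 gamma(1) + phi_2 gamma(0) = (0.614)(4.766114) + (-0.103)(7.317628) = 2.172678.
Therefore gamma(2) = 2.1727 (to 4 decimal places).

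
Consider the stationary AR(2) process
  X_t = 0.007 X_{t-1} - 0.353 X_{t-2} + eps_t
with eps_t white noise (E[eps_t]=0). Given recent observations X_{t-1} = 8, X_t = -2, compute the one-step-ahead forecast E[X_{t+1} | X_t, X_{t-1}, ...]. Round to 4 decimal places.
E[X_{t+1} \mid \mathcal F_t] = -2.8380

For an AR(p) model X_t = c + sum_i phi_i X_{t-i} + eps_t, the
one-step-ahead conditional mean is
  E[X_{t+1} | X_t, ...] = c + sum_i phi_i X_{t+1-i}.
Substitute known values:
  E[X_{t+1} | ...] = (0.007) * (-2) + (-0.353) * (8)
                   = -2.8380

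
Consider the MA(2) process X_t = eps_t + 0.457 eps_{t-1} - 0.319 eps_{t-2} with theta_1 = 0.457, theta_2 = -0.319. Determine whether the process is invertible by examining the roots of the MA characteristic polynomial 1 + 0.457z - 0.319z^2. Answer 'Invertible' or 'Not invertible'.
\text{Invertible}

The MA(q) characteristic polynomial is P(z) = 1 + 0.457z - 0.319z^2.
Invertibility requires all roots to lie outside the unit circle, i.e. |z| > 1 for every root.
Set 1 + (0.457) z + (-0.319) z^2 = 0, i.e. a z^2 + b z + c = 0 with a = -0.319, b = 0.457, c = 1.
Discriminant D = b^2 - 4ac = (0.457)^2 - 4*(-0.319)*1 = 0.208849 - (-1.276) = 1.484849.
D >= 0, so the roots are real: z = (-b +/- sqrt(D)) / (2a) = (-0.457 +/- 1.218544) / (-0.638).
  z_1 = (-0.457 + 1.218544) / (-0.638) = -1.1936,   |z_1| = 1.1936.
  z_2 = (-0.457 - 1.218544) / (-0.638) = 2.6262,   |z_2| = 2.6262.
Moduli of all roots: 1.1936, 2.6262.
All moduli strictly greater than 1? Yes.
Verdict: Invertible.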